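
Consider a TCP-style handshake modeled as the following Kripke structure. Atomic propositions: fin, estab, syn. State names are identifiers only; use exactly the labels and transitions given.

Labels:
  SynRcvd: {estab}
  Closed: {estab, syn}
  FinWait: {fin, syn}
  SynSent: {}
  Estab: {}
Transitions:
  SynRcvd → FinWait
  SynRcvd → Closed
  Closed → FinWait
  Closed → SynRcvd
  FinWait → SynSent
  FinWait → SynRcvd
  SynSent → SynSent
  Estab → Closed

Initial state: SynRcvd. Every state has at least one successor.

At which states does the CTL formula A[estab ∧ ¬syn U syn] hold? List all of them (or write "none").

States satisfying estab ∧ ¬syn: {SynRcvd}.
States satisfying syn: {Closed, FinWait}.
States satisfying A[estab ∧ ¬syn U syn]: {SynRcvd, Closed, FinWait}.

{SynRcvd, Closed, FinWait}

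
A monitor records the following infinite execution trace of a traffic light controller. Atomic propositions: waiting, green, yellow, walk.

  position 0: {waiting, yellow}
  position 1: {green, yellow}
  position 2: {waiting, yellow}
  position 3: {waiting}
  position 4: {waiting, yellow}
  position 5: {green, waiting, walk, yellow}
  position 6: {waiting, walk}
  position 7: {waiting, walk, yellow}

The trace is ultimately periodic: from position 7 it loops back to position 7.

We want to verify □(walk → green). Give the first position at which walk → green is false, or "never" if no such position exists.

6

Check walk → green at each position in order: 0 ✓, 1 ✓, 2 ✓, 3 ✓, 4 ✓, 5 ✓.
At position 6 the labels are {waiting, walk}, so walk → green is false there. This is the first violation.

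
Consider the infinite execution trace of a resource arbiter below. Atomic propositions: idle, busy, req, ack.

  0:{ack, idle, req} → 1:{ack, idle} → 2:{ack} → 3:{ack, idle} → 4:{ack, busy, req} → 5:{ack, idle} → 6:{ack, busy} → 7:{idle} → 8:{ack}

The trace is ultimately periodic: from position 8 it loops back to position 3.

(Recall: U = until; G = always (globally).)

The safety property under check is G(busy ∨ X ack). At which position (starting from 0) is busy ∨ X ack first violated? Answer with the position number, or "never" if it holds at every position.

never

busy ∨ X ack holds at every position 0..8, and those are all the positions the trace ever visits, so the invariant G(busy ∨ X ack) is never violated.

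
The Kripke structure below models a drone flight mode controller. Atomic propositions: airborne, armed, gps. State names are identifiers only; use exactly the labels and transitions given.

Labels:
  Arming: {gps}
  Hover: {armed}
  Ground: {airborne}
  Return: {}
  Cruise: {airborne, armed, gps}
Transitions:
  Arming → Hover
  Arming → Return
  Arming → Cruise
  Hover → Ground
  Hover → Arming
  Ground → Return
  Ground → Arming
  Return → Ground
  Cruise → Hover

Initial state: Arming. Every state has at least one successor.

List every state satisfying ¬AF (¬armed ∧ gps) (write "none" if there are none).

States satisfying ¬armed ∧ gps: {Arming}.
States satisfying AF (¬armed ∧ gps): {Arming}.
States satisfying ¬AF (¬armed ∧ gps): {Hover, Ground, Return, Cruise}.

{Hover, Ground, Return, Cruise}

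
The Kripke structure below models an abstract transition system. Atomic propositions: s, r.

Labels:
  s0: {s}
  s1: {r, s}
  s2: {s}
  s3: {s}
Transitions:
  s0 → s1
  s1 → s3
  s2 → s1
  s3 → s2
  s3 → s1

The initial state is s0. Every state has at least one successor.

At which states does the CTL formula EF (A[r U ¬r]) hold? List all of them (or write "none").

States satisfying A[r U ¬r]: {s0, s1, s2, s3}.
States satisfying EF (A[r U ¬r]): {s0, s1, s2, s3}.

{s0, s1, s2, s3}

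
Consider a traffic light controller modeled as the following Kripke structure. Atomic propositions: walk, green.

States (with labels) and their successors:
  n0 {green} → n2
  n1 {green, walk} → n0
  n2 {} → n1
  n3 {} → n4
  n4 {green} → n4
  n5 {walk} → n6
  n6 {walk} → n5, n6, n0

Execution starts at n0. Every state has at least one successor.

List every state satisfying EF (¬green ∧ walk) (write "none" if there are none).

States satisfying ¬green ∧ walk: {n5, n6}.
States satisfying EF (¬green ∧ walk): {n5, n6}.

{n5, n6}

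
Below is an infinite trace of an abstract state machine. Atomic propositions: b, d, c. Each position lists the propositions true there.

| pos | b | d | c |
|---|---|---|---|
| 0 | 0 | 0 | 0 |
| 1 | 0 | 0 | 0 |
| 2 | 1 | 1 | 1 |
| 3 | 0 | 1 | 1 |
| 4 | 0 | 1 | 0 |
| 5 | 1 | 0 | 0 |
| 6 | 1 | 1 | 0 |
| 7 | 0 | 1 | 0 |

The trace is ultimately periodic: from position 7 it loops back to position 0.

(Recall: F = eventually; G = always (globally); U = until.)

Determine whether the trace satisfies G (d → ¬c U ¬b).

Does not hold

d → ¬c U ¬b must hold at every position from 0 onward. It fails at position 2, so G (d → ¬c U ¬b) is false.
Positions where d holds: 2, 3, 4, 6, 7.
Check ¬c U ¬b at each: 2→fails, 3→ok, 4→ok, 6→ok, 7→ok.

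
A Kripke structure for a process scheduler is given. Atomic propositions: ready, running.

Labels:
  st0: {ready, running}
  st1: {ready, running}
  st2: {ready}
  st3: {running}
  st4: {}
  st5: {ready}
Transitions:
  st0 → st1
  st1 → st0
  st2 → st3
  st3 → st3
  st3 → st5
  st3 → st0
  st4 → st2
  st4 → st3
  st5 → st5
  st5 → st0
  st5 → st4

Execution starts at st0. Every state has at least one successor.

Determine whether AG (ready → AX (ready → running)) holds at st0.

States satisfying ready → AX (ready → running): {st0, st1, st2, st3, st4}.
States satisfying AG (ready → AX (ready → running)): {st0, st1}.
Every state reachable from st0 satisfies ready → AX (ready → running).
st0 ∈ Sat(AG (ready → AX (ready → running))).

Holds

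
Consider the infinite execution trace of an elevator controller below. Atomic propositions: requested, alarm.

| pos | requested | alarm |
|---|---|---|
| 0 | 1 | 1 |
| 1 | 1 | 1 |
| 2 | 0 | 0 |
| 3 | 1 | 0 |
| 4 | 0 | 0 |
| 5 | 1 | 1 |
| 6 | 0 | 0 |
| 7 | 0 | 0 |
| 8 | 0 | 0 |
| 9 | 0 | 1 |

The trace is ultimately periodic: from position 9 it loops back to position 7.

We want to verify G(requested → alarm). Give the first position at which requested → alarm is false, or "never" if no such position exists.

Check requested → alarm at each position in order: 0 ✓, 1 ✓, 2 ✓.
At position 3 the labels are {requested}, so requested → alarm is false there. This is the first violation.

3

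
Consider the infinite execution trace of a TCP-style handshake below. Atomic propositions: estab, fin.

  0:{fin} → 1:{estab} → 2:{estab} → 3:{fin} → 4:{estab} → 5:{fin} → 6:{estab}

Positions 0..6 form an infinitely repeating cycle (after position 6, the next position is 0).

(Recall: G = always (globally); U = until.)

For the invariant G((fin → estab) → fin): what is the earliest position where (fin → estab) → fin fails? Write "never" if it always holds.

1

Check (fin → estab) → fin at each position in order: 0 ✓.
At position 1 the labels are {estab}, so (fin → estab) → fin is false there. This is the first violation.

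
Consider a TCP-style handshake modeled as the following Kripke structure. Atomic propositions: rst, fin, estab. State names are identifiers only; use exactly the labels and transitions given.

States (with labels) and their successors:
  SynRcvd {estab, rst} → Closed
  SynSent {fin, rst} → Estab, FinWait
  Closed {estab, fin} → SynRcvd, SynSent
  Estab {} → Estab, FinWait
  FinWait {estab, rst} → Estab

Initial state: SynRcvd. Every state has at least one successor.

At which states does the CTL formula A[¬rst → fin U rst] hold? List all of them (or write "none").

{SynRcvd, SynSent, Closed, FinWait}

States satisfying ¬rst → fin: {SynRcvd, SynSent, Closed, FinWait}.
States satisfying rst: {SynRcvd, SynSent, FinWait}.
States satisfying A[¬rst → fin U rst]: {SynRcvd, SynSent, Closed, FinWait}.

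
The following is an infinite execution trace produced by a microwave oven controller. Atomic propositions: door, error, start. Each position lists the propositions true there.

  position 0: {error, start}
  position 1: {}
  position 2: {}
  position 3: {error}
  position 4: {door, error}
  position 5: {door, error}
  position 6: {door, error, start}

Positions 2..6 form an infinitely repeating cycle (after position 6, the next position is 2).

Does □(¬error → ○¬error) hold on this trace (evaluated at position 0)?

No

¬error → ○¬error must hold at every position from 0 onward. It fails at position 2, so □(¬error → ○¬error) is false.
Positions where ¬error holds: 1, 2.
Check ○¬error at each: 1→ok, 2→fails.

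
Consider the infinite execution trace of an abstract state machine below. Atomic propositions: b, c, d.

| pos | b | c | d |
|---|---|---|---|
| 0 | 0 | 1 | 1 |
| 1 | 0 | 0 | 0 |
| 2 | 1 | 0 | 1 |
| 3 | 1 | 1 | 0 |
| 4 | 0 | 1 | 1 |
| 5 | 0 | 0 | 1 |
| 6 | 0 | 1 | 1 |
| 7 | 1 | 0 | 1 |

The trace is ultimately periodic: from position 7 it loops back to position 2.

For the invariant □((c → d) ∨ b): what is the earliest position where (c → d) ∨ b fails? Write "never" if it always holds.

never

(c → d) ∨ b holds at every position 0..7, and those are all the positions the trace ever visits, so the invariant □((c → d) ∨ b) is never violated.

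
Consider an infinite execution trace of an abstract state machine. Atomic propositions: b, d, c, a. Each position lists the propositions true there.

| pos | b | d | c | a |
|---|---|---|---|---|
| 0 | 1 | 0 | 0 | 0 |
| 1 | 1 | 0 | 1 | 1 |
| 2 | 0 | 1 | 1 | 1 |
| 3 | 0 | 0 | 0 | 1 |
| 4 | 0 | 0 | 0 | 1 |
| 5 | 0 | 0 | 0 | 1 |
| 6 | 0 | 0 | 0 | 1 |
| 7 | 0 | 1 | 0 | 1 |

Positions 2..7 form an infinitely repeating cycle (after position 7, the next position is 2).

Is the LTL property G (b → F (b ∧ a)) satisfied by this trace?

Holds

b → F (b ∧ a) holds at every position 0..7, and those are all positions ever visited, so G (b → F (b ∧ a)) holds.
Positions where b holds: 0, 1.
Check F (b ∧ a) at each: 0→ok, 1→ok.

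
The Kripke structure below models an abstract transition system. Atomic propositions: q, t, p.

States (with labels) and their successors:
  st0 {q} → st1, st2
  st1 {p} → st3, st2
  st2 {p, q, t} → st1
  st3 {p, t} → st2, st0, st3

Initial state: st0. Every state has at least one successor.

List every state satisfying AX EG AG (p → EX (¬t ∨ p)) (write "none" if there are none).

States satisfying EG AG (p → EX (¬t ∨ p)): {st0, st1, st2, st3}.
States satisfying AX EG AG (p → EX (¬t ∨ p)): {st0, st1, st2, st3}.

{st0, st1, st2, st3}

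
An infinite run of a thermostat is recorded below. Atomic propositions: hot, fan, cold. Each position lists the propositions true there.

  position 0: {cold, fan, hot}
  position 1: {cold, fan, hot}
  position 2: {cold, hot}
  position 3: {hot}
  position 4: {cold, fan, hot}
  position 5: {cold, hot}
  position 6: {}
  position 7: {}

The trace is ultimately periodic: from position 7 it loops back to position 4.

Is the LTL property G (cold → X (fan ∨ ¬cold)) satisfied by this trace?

cold → X (fan ∨ ¬cold) must hold at every position from 0 onward. It fails at position 1, so G (cold → X (fan ∨ ¬cold)) is false.
Positions where cold holds: 0, 1, 2, 4, 5.
Check X (fan ∨ ¬cold) at each: 0→ok, 1→fails, 2→ok, 4→fails, 5→ok.

Violated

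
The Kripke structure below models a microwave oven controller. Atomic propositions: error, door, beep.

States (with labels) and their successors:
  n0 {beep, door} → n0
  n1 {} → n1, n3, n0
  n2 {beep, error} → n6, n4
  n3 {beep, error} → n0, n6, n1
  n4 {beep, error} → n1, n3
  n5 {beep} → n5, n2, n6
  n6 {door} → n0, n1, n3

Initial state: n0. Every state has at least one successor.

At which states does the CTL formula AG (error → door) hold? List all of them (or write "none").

{n0}

States satisfying error → door: {n0, n1, n5, n6}.
States satisfying AG (error → door): {n0}.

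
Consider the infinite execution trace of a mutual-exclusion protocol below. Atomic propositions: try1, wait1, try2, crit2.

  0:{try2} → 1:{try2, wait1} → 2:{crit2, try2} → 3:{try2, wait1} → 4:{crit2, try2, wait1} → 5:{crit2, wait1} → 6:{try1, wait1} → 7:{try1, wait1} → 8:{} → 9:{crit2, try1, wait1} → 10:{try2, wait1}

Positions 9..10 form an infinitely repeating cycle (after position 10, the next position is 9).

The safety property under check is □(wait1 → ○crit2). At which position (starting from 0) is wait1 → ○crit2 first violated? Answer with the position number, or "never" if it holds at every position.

Check wait1 → ○crit2 at each position in order: 0 ✓, 1 ✓, 2 ✓, 3 ✓, 4 ✓.
At position 5 the labels are {crit2, wait1} and the next position 6 has {try1, wait1}, so wait1 → ○crit2 is false there. This is the first violation.

5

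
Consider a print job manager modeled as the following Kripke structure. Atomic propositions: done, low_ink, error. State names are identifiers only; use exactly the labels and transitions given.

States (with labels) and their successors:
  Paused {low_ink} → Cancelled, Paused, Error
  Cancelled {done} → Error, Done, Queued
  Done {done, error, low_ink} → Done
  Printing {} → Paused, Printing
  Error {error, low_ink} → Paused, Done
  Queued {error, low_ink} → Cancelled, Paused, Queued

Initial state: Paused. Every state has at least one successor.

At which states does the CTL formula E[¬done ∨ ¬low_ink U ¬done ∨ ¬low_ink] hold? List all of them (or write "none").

{Paused, Cancelled, Printing, Error, Queued}

States satisfying ¬done ∨ ¬low_ink: {Paused, Cancelled, Printing, Error, Queued}.
States satisfying E[¬done ∨ ¬low_ink U ¬done ∨ ¬low_ink]: {Paused, Cancelled, Printing, Error, Queued}.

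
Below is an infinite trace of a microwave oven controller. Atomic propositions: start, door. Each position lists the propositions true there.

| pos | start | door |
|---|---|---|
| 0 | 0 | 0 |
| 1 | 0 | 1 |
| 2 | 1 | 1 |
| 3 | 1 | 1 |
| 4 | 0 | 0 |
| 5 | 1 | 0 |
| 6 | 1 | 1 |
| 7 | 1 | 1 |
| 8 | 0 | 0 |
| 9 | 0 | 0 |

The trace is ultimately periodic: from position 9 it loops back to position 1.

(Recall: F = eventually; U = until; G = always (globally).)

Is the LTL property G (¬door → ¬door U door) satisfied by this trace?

Holds

¬door → ¬door U door holds at every position 0..9, and those are all positions ever visited, so G (¬door → ¬door U door) holds.
Positions where ¬door holds: 0, 4, 5, 8, 9.
Check ¬door U door at each: 0→ok, 4→ok, 5→ok, 8→ok, 9→ok.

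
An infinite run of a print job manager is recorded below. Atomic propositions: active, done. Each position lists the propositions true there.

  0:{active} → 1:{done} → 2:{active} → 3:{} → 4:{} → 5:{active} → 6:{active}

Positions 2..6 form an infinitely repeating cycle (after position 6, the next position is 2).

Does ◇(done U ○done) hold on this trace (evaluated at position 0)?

done U ○done holds at position 0, which is reachable from 0, so ◇(done U ○done) holds.

Satisfied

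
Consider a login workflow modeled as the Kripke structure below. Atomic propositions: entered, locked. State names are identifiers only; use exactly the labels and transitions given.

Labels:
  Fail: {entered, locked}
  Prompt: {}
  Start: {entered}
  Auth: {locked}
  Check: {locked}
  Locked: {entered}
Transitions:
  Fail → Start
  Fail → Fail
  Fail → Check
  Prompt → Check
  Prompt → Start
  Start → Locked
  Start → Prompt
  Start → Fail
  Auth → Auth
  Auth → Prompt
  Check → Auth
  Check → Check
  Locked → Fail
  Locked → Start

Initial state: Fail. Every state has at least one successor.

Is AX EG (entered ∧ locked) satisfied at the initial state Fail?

Does not hold

States satisfying EG (entered ∧ locked): {Fail}.
States satisfying AX EG (entered ∧ locked): ∅.
Fail ∉ Sat(AX EG (entered ∧ locked)).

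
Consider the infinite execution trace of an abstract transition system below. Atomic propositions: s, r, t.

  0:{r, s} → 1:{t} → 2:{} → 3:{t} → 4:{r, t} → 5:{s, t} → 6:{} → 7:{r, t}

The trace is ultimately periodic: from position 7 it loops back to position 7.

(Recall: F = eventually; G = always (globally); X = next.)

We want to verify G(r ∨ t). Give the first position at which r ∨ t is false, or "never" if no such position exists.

2

Check r ∨ t at each position in order: 0 ✓, 1 ✓.
At position 2 the labels are {}, so r ∨ t is false there. This is the first violation.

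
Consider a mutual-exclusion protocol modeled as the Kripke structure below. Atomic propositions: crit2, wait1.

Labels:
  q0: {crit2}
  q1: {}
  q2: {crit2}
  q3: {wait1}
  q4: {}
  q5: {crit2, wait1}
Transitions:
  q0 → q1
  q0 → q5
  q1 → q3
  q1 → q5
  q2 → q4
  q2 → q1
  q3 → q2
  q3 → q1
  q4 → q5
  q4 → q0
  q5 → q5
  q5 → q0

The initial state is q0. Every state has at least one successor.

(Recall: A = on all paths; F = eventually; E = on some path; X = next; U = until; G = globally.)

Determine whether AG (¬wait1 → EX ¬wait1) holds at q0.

States satisfying ¬wait1 → EX ¬wait1: {q0, q2, q3, q4, q5}.
States satisfying AG (¬wait1 → EX ¬wait1): ∅.
q1 is reachable from q0 and violates ¬wait1 → EX ¬wait1, so AG fails at q0.
q0 ∉ Sat(AG (¬wait1 → EX ¬wait1)).

Does not hold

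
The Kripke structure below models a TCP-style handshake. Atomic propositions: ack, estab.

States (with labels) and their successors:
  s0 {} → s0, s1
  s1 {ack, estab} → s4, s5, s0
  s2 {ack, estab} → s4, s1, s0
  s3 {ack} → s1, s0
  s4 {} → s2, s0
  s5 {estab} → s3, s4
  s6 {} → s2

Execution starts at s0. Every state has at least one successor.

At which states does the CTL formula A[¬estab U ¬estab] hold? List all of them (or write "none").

{s0, s3, s4, s6}

States satisfying ¬estab: {s0, s3, s4, s6}.
States satisfying A[¬estab U ¬estab]: {s0, s3, s4, s6}.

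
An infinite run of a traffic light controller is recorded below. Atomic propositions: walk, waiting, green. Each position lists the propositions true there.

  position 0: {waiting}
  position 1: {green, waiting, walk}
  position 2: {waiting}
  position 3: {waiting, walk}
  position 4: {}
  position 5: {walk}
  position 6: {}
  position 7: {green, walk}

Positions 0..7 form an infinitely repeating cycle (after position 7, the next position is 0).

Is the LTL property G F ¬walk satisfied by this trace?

F ¬walk holds at every position 0..7, and those are all positions ever visited, so G F ¬walk holds.

Satisfied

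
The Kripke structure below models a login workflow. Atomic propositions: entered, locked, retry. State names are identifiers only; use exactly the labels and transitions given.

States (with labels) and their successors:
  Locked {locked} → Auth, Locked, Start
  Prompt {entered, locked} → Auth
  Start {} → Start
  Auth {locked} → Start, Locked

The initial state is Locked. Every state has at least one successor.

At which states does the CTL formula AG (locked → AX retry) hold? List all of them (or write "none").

States satisfying locked → AX retry: {Start}.
States satisfying AG (locked → AX retry): {Start}.

{Start}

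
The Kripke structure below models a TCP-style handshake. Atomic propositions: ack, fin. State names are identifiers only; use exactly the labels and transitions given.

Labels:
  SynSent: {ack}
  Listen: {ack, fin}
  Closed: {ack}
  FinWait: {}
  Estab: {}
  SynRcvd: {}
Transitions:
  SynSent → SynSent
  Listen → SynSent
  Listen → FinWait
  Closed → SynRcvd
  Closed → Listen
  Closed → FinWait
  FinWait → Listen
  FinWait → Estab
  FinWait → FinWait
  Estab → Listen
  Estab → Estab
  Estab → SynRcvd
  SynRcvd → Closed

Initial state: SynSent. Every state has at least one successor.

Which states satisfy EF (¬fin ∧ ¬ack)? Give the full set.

{Listen, Closed, FinWait, Estab, SynRcvd}

States satisfying ¬fin ∧ ¬ack: {FinWait, Estab, SynRcvd}.
States satisfying EF (¬fin ∧ ¬ack): {Listen, Closed, FinWait, Estab, SynRcvd}.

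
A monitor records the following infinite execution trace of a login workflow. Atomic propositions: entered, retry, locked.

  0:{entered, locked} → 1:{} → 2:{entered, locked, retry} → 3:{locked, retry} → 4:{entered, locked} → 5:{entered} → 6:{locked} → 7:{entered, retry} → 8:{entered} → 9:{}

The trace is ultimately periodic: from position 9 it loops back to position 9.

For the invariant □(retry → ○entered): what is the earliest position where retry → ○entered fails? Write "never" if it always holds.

Check retry → ○entered at each position in order: 0 ✓, 1 ✓.
At position 2 the labels are {entered, locked, retry} and the next position 3 has {locked, retry}, so retry → ○entered is false there. This is the first violation.

2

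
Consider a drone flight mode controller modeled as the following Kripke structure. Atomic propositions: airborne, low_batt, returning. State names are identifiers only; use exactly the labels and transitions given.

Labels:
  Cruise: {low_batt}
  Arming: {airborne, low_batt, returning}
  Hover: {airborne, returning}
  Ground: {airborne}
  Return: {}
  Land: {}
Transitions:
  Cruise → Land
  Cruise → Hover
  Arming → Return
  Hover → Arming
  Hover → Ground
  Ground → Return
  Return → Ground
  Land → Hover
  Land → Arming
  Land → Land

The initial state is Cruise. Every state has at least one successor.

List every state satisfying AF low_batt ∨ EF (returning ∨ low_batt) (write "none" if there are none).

States satisfying low_batt: {Cruise, Arming}.
States satisfying AF low_batt: {Cruise, Arming}.
States satisfying returning ∨ low_batt: {Cruise, Arming, Hover}.
States satisfying EF (returning ∨ low_batt): {Cruise, Arming, Hover, Land}.
States satisfying AF low_batt ∨ EF (returning ∨ low_batt): {Cruise, Arming, Hover, Land}.

{Cruise, Arming, Hover, Land}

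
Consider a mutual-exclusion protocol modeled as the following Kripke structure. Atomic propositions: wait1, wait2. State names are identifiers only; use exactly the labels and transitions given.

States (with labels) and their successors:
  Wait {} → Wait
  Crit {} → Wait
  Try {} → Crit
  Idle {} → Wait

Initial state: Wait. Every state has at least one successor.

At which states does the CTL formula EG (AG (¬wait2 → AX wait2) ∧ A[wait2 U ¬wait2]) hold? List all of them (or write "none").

States satisfying AG (¬wait2 → AX wait2) ∧ A[wait2 U ¬wait2]: ∅.
States satisfying EG (AG (¬wait2 → AX wait2) ∧ A[wait2 U ¬wait2]): ∅.

none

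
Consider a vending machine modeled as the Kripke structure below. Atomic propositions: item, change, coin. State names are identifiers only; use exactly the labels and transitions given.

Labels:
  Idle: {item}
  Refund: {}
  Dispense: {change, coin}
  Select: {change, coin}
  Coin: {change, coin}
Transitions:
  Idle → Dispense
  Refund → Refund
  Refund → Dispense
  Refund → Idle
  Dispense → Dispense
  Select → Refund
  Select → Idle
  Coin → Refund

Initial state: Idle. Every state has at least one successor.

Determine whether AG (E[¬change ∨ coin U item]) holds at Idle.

States satisfying E[¬change ∨ coin U item]: {Idle, Refund, Select, Coin}.
States satisfying AG (E[¬change ∨ coin U item]): ∅.
Dispense is reachable from Idle and violates E[¬change ∨ coin U item], so AG fails at Idle.
Idle ∉ Sat(AG (E[¬change ∨ coin U item])).

Does not hold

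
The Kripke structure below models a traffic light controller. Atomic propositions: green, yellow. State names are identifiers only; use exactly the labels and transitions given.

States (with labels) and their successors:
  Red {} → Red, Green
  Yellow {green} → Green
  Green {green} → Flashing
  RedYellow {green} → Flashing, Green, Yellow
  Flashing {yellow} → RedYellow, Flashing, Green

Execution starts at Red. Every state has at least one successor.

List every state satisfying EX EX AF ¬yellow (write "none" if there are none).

States satisfying EX AF ¬yellow: {Red, Yellow, RedYellow, Flashing}.
States satisfying EX EX AF ¬yellow: {Red, Green, RedYellow, Flashing}.

{Red, Green, RedYellow, Flashing}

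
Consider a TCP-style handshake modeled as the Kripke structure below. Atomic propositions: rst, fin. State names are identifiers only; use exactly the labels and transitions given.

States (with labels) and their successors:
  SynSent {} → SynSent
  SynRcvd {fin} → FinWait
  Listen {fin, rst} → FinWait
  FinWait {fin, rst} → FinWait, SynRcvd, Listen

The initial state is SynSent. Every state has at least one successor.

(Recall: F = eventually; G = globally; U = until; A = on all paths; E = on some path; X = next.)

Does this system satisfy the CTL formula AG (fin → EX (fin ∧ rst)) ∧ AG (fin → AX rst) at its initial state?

States satisfying fin → EX (fin ∧ rst): {SynSent, SynRcvd, Listen, FinWait}.
States satisfying AG (fin → EX (fin ∧ rst)): {SynSent, SynRcvd, Listen, FinWait}.
States satisfying fin → AX rst: {SynSent, SynRcvd, Listen}.
States satisfying AG (fin → AX rst): {SynSent}.
States satisfying AG (fin → EX (fin ∧ rst)) ∧ AG (fin → AX rst): {SynSent}.
SynSent ∈ Sat(AG (fin → EX (fin ∧ rst)) ∧ AG (fin → AX rst)).

Holds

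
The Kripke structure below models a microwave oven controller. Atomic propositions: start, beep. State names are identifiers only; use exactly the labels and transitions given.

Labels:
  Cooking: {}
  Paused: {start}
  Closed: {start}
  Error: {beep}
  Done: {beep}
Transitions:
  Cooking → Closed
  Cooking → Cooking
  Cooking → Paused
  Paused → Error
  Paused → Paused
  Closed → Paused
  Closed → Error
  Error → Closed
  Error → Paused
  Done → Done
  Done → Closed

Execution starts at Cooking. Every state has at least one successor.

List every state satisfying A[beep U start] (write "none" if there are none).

States satisfying beep: {Error, Done}.
States satisfying start: {Paused, Closed}.
States satisfying A[beep U start]: {Paused, Closed, Error}.

{Paused, Closed, Error}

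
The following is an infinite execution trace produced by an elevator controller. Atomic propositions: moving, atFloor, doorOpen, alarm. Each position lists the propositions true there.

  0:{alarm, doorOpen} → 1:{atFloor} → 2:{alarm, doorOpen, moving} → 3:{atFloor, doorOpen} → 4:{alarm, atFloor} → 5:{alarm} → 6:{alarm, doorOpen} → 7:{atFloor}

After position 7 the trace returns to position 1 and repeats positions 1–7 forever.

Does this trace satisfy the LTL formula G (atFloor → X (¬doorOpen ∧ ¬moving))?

Does not hold

atFloor → X (¬doorOpen ∧ ¬moving) must hold at every position from 0 onward. It fails at position 1, so G (atFloor → X (¬doorOpen ∧ ¬moving)) is false.
Positions where atFloor holds: 1, 3, 4, 7.
Check X (¬doorOpen ∧ ¬moving) at each: 1→fails, 3→ok, 4→ok, 7→ok.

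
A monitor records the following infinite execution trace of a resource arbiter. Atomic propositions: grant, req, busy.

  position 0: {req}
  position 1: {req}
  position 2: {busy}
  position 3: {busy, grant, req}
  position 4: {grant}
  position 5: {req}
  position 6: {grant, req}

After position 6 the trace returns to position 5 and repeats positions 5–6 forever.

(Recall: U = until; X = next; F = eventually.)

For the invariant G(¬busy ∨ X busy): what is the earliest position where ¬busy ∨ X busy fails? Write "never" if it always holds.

3

Check ¬busy ∨ X busy at each position in order: 0 ✓, 1 ✓, 2 ✓.
At position 3 the labels are {busy, grant, req} and the next position 4 has {grant}, so ¬busy ∨ X busy is false there. This is the first violation.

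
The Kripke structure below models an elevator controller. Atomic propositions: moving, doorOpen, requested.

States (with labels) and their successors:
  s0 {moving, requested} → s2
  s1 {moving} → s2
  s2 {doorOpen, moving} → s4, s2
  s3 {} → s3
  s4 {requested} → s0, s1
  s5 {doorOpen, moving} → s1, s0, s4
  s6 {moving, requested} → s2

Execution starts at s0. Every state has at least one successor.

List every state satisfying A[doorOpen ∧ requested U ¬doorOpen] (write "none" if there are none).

{s0, s1, s3, s4, s6}

States satisfying doorOpen ∧ requested: ∅.
States satisfying ¬doorOpen: {s0, s1, s3, s4, s6}.
States satisfying A[doorOpen ∧ requested U ¬doorOpen]: {s0, s1, s3, s4, s6}.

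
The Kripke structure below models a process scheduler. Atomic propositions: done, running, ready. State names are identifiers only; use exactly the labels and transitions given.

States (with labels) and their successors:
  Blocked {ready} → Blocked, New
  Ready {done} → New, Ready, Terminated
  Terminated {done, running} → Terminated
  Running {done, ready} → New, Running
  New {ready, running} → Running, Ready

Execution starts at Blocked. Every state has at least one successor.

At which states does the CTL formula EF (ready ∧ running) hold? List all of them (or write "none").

States satisfying ready ∧ running: {New}.
States satisfying EF (ready ∧ running): {Blocked, Ready, Running, New}.

{Blocked, Ready, Running, New}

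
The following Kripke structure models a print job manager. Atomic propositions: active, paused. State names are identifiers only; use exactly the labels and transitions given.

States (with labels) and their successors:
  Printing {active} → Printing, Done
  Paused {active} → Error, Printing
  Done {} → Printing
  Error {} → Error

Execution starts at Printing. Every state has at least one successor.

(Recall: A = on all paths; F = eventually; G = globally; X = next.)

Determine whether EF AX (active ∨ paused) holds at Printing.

Satisfied

States satisfying AX (active ∨ paused): {Done}.
States satisfying EF AX (active ∨ paused): {Printing, Paused, Done}.
Some path from Printing reaches a state where AX (active ∨ paused) holds.
Printing ∈ Sat(EF AX (active ∨ paused)).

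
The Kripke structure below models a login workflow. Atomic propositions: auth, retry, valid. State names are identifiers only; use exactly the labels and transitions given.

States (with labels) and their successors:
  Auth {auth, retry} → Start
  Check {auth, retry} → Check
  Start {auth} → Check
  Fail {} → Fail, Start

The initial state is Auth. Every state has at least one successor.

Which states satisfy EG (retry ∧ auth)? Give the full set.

{Check}

States satisfying retry ∧ auth: {Auth, Check}.
States satisfying EG (retry ∧ auth): {Check}.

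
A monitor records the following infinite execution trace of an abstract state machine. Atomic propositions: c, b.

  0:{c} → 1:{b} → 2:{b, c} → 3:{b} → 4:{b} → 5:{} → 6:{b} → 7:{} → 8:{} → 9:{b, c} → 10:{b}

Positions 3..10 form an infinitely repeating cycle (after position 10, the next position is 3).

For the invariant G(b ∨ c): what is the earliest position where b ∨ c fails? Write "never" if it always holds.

5

Check b ∨ c at each position in order: 0 ✓, 1 ✓, 2 ✓, 3 ✓, 4 ✓.
At position 5 the labels are {}, so b ∨ c is false there. This is the first violation.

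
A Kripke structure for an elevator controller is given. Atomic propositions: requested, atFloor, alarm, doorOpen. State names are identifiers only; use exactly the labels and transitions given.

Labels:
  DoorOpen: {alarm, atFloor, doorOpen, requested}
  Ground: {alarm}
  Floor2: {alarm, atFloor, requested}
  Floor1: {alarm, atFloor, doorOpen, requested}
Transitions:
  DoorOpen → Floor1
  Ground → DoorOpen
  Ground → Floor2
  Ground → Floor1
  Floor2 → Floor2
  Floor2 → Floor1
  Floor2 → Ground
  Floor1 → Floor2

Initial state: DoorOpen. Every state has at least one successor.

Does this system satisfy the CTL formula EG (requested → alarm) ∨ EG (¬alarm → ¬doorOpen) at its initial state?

States satisfying requested → alarm: {DoorOpen, Ground, Floor2, Floor1}.
States satisfying EG (requested → alarm): {DoorOpen, Ground, Floor2, Floor1}.
States satisfying ¬alarm → ¬doorOpen: {DoorOpen, Ground, Floor2, Floor1}.
States satisfying EG (¬alarm → ¬doorOpen): {DoorOpen, Ground, Floor2, Floor1}.
States satisfying EG (requested → alarm) ∨ EG (¬alarm → ¬doorOpen): {DoorOpen, Ground, Floor2, Floor1}.
DoorOpen ∈ Sat(EG (requested → alarm) ∨ EG (¬alarm → ¬doorOpen)).

Holds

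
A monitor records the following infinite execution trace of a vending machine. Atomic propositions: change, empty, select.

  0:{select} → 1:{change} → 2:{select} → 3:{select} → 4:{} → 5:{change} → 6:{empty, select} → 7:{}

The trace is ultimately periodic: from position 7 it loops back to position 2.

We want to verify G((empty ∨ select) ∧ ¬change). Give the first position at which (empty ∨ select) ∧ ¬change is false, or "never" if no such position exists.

1

Check (empty ∨ select) ∧ ¬change at each position in order: 0 ✓.
At position 1 the labels are {change}, so (empty ∨ select) ∧ ¬change is false there. This is the first violation.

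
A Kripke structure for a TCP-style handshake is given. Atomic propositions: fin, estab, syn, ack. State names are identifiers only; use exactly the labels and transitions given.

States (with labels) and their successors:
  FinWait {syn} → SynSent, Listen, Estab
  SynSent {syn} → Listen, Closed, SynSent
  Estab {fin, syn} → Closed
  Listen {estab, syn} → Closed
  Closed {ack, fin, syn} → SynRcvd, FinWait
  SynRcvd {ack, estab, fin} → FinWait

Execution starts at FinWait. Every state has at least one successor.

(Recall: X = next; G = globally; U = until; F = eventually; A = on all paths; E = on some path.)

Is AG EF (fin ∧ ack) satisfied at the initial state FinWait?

Holds

States satisfying EF (fin ∧ ack): {FinWait, SynSent, Estab, Listen, Closed, SynRcvd}.
States satisfying AG EF (fin ∧ ack): {FinWait, SynSent, Estab, Listen, Closed, SynRcvd}.
Every state reachable from FinWait satisfies EF (fin ∧ ack).
FinWait ∈ Sat(AG EF (fin ∧ ack)).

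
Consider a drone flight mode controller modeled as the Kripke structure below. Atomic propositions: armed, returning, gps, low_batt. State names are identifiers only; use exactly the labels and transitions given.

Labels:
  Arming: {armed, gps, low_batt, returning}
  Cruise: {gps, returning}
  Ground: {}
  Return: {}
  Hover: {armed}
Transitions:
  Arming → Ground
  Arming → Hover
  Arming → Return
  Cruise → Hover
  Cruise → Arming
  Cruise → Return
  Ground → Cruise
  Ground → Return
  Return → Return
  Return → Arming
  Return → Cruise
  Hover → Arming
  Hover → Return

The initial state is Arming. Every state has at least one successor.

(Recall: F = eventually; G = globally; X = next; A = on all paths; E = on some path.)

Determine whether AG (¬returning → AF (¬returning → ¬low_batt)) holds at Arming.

Yes

States satisfying ¬returning → AF (¬returning → ¬low_batt): {Arming, Cruise, Ground, Return, Hover}.
States satisfying AG (¬returning → AF (¬returning → ¬low_batt)): {Arming, Cruise, Ground, Return, Hover}.
Every state reachable from Arming satisfies ¬returning → AF (¬returning → ¬low_batt).
Arming ∈ Sat(AG (¬returning → AF (¬returning → ¬low_batt))).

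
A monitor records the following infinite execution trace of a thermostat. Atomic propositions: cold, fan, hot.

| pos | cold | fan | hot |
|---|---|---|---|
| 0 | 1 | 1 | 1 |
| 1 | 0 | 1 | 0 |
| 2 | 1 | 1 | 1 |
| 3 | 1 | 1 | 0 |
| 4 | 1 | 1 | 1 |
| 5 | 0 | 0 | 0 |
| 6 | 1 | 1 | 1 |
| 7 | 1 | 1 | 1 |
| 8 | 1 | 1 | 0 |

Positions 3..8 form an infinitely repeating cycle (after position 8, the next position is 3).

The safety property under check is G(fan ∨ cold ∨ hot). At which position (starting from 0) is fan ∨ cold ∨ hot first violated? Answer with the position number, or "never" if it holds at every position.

Check fan ∨ cold ∨ hot at each position in order: 0 ✓, 1 ✓, 2 ✓, 3 ✓, 4 ✓.
At position 5 the labels are {}, so fan ∨ cold ∨ hot is false there. This is the first violation.

5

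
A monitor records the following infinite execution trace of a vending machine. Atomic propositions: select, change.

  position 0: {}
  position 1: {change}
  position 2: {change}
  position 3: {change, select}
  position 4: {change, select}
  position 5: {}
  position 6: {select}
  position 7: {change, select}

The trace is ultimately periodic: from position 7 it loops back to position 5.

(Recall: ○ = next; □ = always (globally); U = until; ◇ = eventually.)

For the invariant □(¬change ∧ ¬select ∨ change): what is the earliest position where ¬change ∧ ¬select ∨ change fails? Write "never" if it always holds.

6

Check ¬change ∧ ¬select ∨ change at each position in order: 0 ✓, 1 ✓, 2 ✓, 3 ✓, 4 ✓, 5 ✓.
At position 6 the labels are {select}, so ¬change ∧ ¬select ∨ change is false there. This is the first violation.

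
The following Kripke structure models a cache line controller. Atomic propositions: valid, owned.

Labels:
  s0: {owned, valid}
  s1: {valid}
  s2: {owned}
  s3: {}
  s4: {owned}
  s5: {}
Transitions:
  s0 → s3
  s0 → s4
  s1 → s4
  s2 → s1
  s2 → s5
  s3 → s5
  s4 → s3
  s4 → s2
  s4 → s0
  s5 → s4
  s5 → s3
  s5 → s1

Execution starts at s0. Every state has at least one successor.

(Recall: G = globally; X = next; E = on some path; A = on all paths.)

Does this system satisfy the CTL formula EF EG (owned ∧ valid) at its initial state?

Violated

States satisfying EG (owned ∧ valid): ∅.
States satisfying EF EG (owned ∧ valid): ∅.
No suitable path/successor from s0 witnesses the formula.
s0 ∉ Sat(EF EG (owned ∧ valid)).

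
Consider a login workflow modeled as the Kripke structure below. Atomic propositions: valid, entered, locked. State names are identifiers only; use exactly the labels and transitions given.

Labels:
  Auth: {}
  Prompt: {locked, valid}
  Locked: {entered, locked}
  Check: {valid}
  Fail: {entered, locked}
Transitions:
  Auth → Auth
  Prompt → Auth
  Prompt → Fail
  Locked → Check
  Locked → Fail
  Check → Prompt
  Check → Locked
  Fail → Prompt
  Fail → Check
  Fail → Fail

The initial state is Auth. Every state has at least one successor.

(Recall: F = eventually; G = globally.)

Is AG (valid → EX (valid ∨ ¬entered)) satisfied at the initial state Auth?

States satisfying valid → EX (valid ∨ ¬entered): {Auth, Prompt, Locked, Check, Fail}.
States satisfying AG (valid → EX (valid ∨ ¬entered)): {Auth, Prompt, Locked, Check, Fail}.
Every state reachable from Auth satisfies valid → EX (valid ∨ ¬entered).
Auth ∈ Sat(AG (valid → EX (valid ∨ ¬entered))).

Yes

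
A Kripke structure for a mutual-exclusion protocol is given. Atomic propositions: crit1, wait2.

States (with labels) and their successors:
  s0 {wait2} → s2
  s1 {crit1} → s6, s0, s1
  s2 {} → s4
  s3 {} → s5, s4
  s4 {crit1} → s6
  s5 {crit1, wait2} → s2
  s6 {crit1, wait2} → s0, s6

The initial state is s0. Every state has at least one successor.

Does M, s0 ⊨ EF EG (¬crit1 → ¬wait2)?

Satisfied

States satisfying EG (¬crit1 → ¬wait2): {s1, s2, s3, s4, s5, s6}.
States satisfying EF EG (¬crit1 → ¬wait2): {s0, s1, s2, s3, s4, s5, s6}.
Some path from s0 reaches a state where EG (¬crit1 → ¬wait2) holds.
s0 ∈ Sat(EF EG (¬crit1 → ¬wait2)).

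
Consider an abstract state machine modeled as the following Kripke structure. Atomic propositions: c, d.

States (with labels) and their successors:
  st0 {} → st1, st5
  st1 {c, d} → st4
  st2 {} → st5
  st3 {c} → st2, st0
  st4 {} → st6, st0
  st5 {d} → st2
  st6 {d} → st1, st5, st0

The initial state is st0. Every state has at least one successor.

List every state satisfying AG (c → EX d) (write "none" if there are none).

{st2, st5}

States satisfying c → EX d: {st0, st2, st4, st5, st6}.
States satisfying AG (c → EX d): {st2, st5}.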